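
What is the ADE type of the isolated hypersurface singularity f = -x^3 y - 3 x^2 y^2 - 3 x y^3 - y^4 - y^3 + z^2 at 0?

E7

The Hessian of f at 0 has rank 1. Corank 2; j^3 = -y^3 is a perfect cube, so E-series; the 4-jet and mu = 7 give E_7.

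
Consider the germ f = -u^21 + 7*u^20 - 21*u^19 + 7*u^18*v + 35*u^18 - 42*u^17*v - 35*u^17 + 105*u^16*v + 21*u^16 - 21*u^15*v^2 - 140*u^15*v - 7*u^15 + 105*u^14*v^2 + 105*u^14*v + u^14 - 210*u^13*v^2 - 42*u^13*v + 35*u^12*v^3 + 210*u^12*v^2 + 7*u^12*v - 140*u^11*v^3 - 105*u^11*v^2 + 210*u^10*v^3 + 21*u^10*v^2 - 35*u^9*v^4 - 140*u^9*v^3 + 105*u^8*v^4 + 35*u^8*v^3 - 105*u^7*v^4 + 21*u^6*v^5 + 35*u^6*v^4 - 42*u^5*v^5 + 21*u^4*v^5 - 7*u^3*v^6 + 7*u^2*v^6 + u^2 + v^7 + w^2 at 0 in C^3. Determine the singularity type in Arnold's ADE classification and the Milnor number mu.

Type A6, Milnor number mu = 6.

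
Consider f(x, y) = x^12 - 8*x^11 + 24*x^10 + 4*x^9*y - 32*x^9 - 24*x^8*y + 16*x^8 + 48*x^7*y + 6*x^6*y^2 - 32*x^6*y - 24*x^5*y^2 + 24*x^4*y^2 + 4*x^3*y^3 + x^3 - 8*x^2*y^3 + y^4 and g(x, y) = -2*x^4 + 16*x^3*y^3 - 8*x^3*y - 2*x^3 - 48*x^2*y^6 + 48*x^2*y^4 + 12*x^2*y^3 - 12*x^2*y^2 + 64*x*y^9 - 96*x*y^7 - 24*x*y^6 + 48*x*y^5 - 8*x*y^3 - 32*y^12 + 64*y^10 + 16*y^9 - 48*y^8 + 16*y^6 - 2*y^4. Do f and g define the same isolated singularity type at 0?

Yes.

The Hessian of f at 0 is [[0, 0], [0, 0]] with rank 0, so corank 2. A Groebner basis of the Jacobian ideal J(f) in C{x,y} is {y^3, x^2}; counting standard monomials gives mu = 6. Corank 2; j^3 = x^3 is a perfect cube, so E-series; the 4-jet and mu = 6 give E_6. The Hessian of g at 0 is [[0, 0], [0, 0]] with rank 0, so corank 2. A Groebner basis of the Jacobian ideal J(g) in C{x,y} is {y^4, x*y^2 + y^3/3, x^2}; counting standard monomials gives mu = 6. Corank 2; j^3 = -2*x^3 is a perfect cube, so E-series; the 4-jet and mu = 6 give E_6. Both have type E_6, hence right-equivalent.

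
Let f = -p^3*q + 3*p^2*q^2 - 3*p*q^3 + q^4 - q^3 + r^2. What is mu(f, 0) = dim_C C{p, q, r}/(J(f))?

7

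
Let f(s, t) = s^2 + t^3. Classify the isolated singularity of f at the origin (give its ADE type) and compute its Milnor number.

Type A_2, Milnor number mu = 2.

The Hessian of f at 0 is [[2, 0], [0, 0]] with rank 1, so corank 1. A Groebner basis of the Jacobian ideal J(f) in C{s,t} is {t^2, s}; counting standard monomials gives mu = 2. Corank 1: A-series; mu = 2 gives A_2.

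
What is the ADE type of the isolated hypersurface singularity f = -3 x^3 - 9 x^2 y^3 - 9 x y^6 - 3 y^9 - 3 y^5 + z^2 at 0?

The Hessian of f at 0 has rank 1. Corank 2; j^3 = -3*x^3 is a perfect cube, so E-series; the 5-jet and mu = 8 give E_8.

E_8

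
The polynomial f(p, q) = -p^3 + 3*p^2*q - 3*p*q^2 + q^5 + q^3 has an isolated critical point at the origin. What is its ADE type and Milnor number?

The Hessian of f at 0 has rank 0. Corank 2; j^3 = -(p - q)^3 is a perfect cube, so E-series; the 5-jet and mu = 8 give E_8.

Type E_8, Milnor number mu = 8.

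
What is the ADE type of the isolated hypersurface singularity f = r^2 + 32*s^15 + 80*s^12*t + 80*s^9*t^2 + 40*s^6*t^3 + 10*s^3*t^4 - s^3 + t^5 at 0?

The Hessian of f at 0 has rank 1. Corank 2; j^3 = -s^3 is a perfect cube, so E-series; the 5-jet and mu = 8 give E_8.

E8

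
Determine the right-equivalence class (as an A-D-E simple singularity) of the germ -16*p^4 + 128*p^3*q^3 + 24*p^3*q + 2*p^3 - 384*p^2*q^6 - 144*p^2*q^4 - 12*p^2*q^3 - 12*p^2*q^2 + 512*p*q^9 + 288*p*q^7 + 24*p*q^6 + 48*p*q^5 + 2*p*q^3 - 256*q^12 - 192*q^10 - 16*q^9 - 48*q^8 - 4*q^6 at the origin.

E_{7}

The Hessian of f at 0 is [[0, 0], [0, 0]] with rank 0, so corank 2. A Groebner basis of the Jacobian ideal J(f) in C{p,q} is {3*p^2/4 + q^4 + q^3/4, p^3, p^2*q - p^2/4 - q^3/12, -p^2 + p*q^2 - q^3/3}; counting standard monomials gives mu = 7. Corank 2; j^3 = 2*p^3 is a perfect cube, so E-series; the 4-jet and mu = 7 give E_7.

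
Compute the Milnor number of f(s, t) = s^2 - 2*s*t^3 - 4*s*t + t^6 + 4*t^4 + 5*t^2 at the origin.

1

The Hessian of f at 0 is [[2, -4], [-4, 10]] with rank 2, so corank 0. A Groebner basis of the Jacobian ideal J(f) in C{s,t} is {s, t}; counting standard monomials gives mu = 1. Corank 0: nondegenerate Morse point, so A_1.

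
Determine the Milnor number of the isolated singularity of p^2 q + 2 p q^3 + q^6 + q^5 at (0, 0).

The Hessian of f at 0 has rank 0. Corank 2; j^3 = p^2*q has shape L^2 M (L != M), so D-series; mu = 7 gives D_7.

7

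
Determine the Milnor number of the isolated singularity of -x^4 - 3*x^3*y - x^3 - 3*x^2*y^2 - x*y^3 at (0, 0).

The Hessian of f at 0 has rank 0. Corank 2; j^3 = -x^3 is a perfect cube, so E-series; the 4-jet and mu = 7 give E_7.

7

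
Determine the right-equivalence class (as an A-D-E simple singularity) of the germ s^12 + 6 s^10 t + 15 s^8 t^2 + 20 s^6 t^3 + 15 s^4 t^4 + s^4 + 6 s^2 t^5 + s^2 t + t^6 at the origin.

D_7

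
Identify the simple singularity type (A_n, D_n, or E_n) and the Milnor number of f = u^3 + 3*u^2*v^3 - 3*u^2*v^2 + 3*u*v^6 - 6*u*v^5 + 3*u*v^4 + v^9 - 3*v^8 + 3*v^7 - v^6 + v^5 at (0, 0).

The Hessian of f at 0 is [[0, 0], [0, 0]] with rank 0, so corank 2. A Groebner basis of the Jacobian ideal J(f) in C{u,v} is {u^2/2 + u*v^3 - u*v^2, v^4, u^3, u^2*v + u^2 - 2*u*v^2}; counting standard monomials gives mu = 8. Corank 2; j^3 = u^3 is a perfect cube, so E-series; the 5-jet and mu = 8 give E_8.

Type E_8, Milnor number mu = 8.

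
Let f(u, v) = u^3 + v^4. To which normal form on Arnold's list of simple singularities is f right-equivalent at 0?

E_{6}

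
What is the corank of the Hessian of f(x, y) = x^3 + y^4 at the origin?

2

Hessian at 0 has rank 0.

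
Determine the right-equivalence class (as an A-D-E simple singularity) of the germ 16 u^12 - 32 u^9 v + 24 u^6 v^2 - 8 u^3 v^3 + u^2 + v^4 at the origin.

A_{3}

The Hessian of f at 0 has rank 1. Corank 1: A-series; mu = 3 gives A_3.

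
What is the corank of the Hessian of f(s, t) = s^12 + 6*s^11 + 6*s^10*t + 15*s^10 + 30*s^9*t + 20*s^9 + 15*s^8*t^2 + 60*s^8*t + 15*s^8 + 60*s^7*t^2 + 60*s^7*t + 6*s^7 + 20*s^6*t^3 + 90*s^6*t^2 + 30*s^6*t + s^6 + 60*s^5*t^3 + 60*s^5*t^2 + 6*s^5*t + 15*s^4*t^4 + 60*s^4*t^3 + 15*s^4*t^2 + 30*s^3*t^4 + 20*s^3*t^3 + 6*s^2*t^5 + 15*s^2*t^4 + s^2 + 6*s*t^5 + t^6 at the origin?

1

Hessian at 0 has rank 1.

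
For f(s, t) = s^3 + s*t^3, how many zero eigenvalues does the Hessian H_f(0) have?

The Hessian at 0 is [[0, 0], [0, 0]] of rank 0; hence corank 2.

2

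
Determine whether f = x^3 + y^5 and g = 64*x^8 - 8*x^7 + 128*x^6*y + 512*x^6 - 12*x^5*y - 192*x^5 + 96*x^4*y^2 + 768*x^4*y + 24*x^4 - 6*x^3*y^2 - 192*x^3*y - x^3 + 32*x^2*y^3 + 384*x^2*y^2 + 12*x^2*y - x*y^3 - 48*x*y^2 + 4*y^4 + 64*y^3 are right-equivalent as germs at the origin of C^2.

No.

The Hessian of f at 0 is [[0, 0], [0, 0]] with rank 0, so corank 2. A Groebner basis of the Jacobian ideal J(f) in C{x,y} is {y^4, x^2}; counting standard monomials gives mu = 8. Corank 2; j^3 = x^3 is a perfect cube, so E-series; the 5-jet and mu = 8 give E_8. The Hessian of g at 0 is [[0, 0], [0, 0]] with rank 0, so corank 2. A Groebner basis of the Jacobian ideal J(g) in C{x,y} is {-3*x^2/48928 + 3*x*y/6116 + y^4 - y^3/48928 - 3*y^2/3058, x^3 - 4605*x^2/12232 + 4605*x*y/1529 - 784383*y^3/12232 - 9210*y^2/1529, x^2*y - 3071*x^2/48928 + 3071*x*y/6116 - 2351615*y^3/146784 - 3071*y^2/3058, -12*x^2/1529 + x*y^2 + 96*x*y/1529 - 6120*y^3/1529 - 192*y^2/1529}; counting standard monomials gives mu = 7. Corank 2; j^3 = -(x - 4*y)^3 is a perfect cube, so E-series; the 4-jet and mu = 7 give E_7. f is E_8 but g is E_7, hence not right-equivalent.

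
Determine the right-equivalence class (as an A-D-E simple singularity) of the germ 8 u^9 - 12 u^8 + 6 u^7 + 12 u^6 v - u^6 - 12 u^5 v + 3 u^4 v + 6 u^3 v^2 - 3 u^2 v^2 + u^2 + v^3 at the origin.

A_{2}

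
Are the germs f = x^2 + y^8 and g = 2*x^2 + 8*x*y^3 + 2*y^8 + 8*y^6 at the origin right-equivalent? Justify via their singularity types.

The Hessian of f at 0 has rank 1. Corank 1: A-series; mu = 7 gives A_7. The Hessian of g at 0 has rank 1. Corank 1: A-series; mu = 7 gives A_7. Both have type A_7, hence right-equivalent.

Yes.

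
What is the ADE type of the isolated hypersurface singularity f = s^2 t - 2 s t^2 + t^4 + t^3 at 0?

D_{5}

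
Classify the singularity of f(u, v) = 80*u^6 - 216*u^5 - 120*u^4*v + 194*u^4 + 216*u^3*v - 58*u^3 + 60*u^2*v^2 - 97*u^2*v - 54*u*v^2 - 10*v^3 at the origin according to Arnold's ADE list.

D4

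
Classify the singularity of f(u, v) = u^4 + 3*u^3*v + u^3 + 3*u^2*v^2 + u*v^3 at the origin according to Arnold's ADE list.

E_{7}

The Hessian of f at 0 has rank 0. Corank 2; j^3 = u^3 is a perfect cube, so E-series; the 4-jet and mu = 7 give E_7.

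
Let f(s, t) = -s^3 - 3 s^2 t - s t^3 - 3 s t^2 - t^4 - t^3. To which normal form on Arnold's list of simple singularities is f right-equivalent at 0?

E7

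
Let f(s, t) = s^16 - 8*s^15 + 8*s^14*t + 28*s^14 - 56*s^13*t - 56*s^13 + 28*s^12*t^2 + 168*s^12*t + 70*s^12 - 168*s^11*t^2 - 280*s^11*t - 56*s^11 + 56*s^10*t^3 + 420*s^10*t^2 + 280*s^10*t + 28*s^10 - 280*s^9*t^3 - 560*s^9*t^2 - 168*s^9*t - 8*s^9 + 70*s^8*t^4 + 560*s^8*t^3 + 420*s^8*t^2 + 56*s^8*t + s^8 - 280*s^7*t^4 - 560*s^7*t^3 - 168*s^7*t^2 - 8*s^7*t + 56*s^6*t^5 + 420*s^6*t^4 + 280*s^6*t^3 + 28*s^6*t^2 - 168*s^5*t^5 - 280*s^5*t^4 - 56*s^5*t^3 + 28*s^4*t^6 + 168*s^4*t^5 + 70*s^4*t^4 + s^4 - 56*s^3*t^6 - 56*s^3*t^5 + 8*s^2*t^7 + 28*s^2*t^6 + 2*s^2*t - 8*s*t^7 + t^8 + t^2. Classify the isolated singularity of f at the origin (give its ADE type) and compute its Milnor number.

Type A_{7}, Milnor number mu = 7.

The Hessian of f at 0 is [[0, 0], [0, 2]] with rank 1, so corank 1. A Groebner basis of the Jacobian ideal J(f) in C{s,t} is {s*t^3, t^4, s^2 + t}; counting standard monomials gives mu = 7. Corank 1: A-series; mu = 7 gives A_7.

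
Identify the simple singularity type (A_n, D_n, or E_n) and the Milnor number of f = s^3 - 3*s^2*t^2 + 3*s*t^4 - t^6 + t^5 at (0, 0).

The Hessian of f at 0 is [[0, 0], [0, 0]] with rank 0, so corank 2. A Groebner basis of the Jacobian ideal J(f) in C{s,t} is {t^4, s^3, -s^2/2 + s*t^2}; counting standard monomials gives mu = 8. Corank 2; j^3 = s^3 is a perfect cube, so E-series; the 5-jet and mu = 8 give E_8.

Type E_{8}, Milnor number mu = 8.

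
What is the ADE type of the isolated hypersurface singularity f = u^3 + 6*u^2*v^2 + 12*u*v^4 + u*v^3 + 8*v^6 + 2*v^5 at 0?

The Hessian of f at 0 has rank 0. Corank 2; j^3 = u^3 is a perfect cube, so E-series; the 4-jet and mu = 7 give E_7.

E_{7}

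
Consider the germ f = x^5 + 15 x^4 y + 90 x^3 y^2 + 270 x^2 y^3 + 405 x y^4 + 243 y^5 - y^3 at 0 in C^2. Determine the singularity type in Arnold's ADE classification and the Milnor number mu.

Type E8, Milnor number mu = 8.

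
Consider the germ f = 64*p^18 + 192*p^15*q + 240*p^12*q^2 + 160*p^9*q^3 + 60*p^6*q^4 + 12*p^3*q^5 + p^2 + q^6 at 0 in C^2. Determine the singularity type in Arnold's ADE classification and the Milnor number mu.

Type A5, Milnor number mu = 5.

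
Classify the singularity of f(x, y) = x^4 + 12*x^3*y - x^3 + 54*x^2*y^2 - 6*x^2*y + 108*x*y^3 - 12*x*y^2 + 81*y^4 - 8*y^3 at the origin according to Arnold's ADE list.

The Hessian of f at 0 has rank 0. Corank 2; j^3 = -(x + 2*y)^3 is a perfect cube, so E-series; the 4-jet and mu = 6 give E_6.

E_6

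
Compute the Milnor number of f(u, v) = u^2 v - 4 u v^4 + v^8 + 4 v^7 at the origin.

9

The Hessian of f at 0 has rank 0. Corank 2; j^3 = u^2*v has shape L^2 M (L != M), so D-series; mu = 9 gives D_9.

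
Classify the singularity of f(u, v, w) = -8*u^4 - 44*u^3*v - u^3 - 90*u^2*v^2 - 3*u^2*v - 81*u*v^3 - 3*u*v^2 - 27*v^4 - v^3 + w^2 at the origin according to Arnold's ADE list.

The Hessian of f at 0 has rank 1. Corank 2; j^3 = -(u + v)^3 is a perfect cube, so E-series; the 4-jet and mu = 7 give E_7.

E_7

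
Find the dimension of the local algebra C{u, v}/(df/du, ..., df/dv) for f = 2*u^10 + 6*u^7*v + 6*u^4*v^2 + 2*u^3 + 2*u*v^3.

7

The Hessian of f at 0 is [[0, 0], [0, 0]] with rank 0, so corank 2. A Groebner basis of the Jacobian ideal J(f) in C{u,v} is {u^3, u*v^2, 3*u^2 + v^3}; counting standard monomials gives mu = 7. Corank 2; j^3 = 2*u^3 is a perfect cube, so E-series; the 4-jet and mu = 7 give E_7.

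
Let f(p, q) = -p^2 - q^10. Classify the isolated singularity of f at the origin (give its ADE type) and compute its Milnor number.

The Hessian of f at 0 has rank 1. Corank 1: A-series; mu = 9 gives A_9.

Type A_9, Milnor number mu = 9.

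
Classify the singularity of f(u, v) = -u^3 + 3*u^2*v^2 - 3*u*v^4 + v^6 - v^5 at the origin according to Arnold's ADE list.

E8

The Hessian of f at 0 has rank 0. Corank 2; j^3 = -u^3 is a perfect cube, so E-series; the 5-jet and mu = 8 give E_8.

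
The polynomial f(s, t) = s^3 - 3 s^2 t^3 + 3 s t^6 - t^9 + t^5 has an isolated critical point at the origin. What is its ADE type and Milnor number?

Type E_{8}, Milnor number mu = 8.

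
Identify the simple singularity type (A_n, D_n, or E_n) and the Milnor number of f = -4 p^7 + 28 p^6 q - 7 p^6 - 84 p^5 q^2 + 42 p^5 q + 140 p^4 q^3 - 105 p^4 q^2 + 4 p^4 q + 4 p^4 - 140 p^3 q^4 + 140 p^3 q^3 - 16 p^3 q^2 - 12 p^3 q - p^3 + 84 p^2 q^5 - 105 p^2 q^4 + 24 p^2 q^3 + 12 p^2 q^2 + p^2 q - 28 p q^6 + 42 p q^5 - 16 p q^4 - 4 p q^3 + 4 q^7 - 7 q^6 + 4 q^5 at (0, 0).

Type D_7, Milnor number mu = 7.

The Hessian of f at 0 has rank 0. Corank 2; j^3 = -p^2*(p - q) has shape L^2 M (L != M), so D-series; mu = 7 gives D_7.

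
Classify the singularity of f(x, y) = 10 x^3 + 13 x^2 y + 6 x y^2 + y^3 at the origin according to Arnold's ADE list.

The Hessian of f at 0 has rank 0. Corank 2; j^3 = (2*x + y)*(5*x^2 + 4*x*y + y^2) splits into three distinct lines over C (the quadratic factor has nonzero discriminant), so D_4.

D4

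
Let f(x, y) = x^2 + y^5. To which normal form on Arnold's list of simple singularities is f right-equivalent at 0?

The Hessian of f at 0 is [[2, 0], [0, 0]] with rank 1, so corank 1. A Groebner basis of the Jacobian ideal J(f) in C{x,y} is {y^4, x}; counting standard monomials gives mu = 4. Corank 1: A-series; mu = 4 gives A_4.

A_{4}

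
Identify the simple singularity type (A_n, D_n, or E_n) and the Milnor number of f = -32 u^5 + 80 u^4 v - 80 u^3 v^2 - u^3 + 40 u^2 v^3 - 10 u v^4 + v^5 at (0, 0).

Type E_{8}, Milnor number mu = 8.

The Hessian of f at 0 has rank 0. Corank 2; j^3 = -u^3 is a perfect cube, so E-series; the 5-jet and mu = 8 give E_8.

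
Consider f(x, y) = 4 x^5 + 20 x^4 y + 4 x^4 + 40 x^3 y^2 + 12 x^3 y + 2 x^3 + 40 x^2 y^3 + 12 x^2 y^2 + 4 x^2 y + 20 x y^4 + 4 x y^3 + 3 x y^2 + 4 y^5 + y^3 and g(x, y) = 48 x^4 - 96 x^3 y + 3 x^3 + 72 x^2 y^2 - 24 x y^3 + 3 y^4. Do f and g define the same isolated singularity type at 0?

No.

The Hessian of f at 0 has rank 0. Corank 2; j^3 = (x + y)*(2*x^2 + 2*x*y + y^2) splits into three distinct lines over C (the quadratic factor has nonzero discriminant), so D_4. The Hessian of g at 0 has rank 0. Corank 2; j^3 = 3*x^3 is a perfect cube, so E-series; the 4-jet and mu = 6 give E_6. f is D_4 but g is E_6, hence not right-equivalent.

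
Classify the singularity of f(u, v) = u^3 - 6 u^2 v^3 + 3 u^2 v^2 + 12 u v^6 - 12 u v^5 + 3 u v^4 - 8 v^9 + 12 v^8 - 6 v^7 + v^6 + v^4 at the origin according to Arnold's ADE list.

E_6

The Hessian of f at 0 is [[0, 0], [0, 0]] with rank 0, so corank 2. A Groebner basis of the Jacobian ideal J(f) in C{u,v} is {u^3, u^2*v, u^2/2 + u*v^2, v^3}; counting standard monomials gives mu = 6. Corank 2; j^3 = u^3 is a perfect cube, so E-series; the 4-jet and mu = 6 give E_6.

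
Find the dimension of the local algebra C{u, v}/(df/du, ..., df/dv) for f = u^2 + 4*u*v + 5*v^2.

The Hessian of f at 0 is [[2, 4], [4, 10]] with rank 2, so corank 0. A Groebner basis of the Jacobian ideal J(f) in C{u,v} is {u, v}; counting standard monomials gives mu = 1. Corank 0: nondegenerate Morse point, so A_1.

1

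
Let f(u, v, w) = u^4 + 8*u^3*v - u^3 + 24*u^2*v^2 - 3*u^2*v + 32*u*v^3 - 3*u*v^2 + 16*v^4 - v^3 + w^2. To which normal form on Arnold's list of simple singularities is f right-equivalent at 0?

The Hessian of f at 0 has rank 1. Corank 2; j^3 = -(u + v)^3 is a perfect cube, so E-series; the 4-jet and mu = 6 give E_6.

E_{6}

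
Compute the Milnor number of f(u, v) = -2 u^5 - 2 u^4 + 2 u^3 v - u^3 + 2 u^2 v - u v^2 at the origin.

The Hessian of f at 0 has rank 0. Corank 2; j^3 = -u*(u - v)^2 has shape L^2 M (L != M), so D-series; mu = 6 gives D_6.

6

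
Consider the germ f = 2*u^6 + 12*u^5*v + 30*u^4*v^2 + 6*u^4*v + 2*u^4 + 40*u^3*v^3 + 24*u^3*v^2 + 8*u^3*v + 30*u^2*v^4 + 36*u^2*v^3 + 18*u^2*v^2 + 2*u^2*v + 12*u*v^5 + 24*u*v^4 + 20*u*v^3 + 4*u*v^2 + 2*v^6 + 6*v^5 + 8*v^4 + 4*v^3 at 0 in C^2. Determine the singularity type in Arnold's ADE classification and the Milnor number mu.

Type D4, Milnor number mu = 4.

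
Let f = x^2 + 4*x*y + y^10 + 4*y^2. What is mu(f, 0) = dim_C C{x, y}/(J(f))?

9

The Hessian of f at 0 has rank 1. Corank 1: A-series; mu = 9 gives A_9.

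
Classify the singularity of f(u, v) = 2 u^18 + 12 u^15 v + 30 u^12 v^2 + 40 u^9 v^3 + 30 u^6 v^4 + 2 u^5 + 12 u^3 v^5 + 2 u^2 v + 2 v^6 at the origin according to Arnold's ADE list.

D_{7}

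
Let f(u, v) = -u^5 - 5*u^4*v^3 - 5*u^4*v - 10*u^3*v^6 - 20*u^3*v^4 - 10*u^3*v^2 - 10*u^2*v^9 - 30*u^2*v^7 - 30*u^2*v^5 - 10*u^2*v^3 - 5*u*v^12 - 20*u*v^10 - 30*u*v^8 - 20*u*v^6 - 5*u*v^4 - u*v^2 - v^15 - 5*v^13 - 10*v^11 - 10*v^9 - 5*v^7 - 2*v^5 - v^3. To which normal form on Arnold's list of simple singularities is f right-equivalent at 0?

The Hessian of f at 0 has rank 0. Corank 2; j^3 = -v^2*(u + v) has shape L^2 M (L != M), so D-series; mu = 6 gives D_6.

D6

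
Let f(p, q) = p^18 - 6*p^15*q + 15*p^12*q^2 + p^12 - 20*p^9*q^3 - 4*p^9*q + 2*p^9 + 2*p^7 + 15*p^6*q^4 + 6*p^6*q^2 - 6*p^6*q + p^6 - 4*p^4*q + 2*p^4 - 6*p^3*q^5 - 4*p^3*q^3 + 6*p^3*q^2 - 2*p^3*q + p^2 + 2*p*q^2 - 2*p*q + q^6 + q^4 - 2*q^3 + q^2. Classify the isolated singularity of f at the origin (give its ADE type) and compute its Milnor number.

Type A5, Milnor number mu = 5.

The Hessian of f at 0 is [[2, -2], [-2, 2]] with rank 1, so corank 1. A Groebner basis of the Jacobian ideal J(f) in C{p,q} is {p*q^2 + 2*p*q/3 + p/3 - q^2/3 - q/3, 5*p*q/6 + p/6 + q^3 - 2*q^2/3 - q/6, p^2 - 11*p*q/6 - p/6 + 2*q^2/3 + q/6}; counting standard monomials gives mu = 5. Corank 1: A-series; mu = 5 gives A_5.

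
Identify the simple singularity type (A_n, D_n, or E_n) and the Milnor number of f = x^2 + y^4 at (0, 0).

Type A_3, Milnor number mu = 3.

The Hessian of f at 0 is [[2, 0], [0, 0]] with rank 1, so corank 1. A Groebner basis of the Jacobian ideal J(f) in C{x,y} is {y^3, x}; counting standard monomials gives mu = 3. Corank 1: A-series; mu = 3 gives A_3.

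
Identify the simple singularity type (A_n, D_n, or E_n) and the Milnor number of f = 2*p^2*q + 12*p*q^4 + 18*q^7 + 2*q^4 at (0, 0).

The Hessian of f at 0 is [[0, 0], [0, 0]] with rank 0, so corank 2. A Groebner basis of the Jacobian ideal J(f) in C{p,q} is {p^3, p^2/4 + q^3, p*q}; counting standard monomials gives mu = 5. Corank 2; j^3 = 2*p^2*q has shape L^2 M (L != M), so D-series; mu = 5 gives D_5.

Type D_{5}, Milnor number mu = 5.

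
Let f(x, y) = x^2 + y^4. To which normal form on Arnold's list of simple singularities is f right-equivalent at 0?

A_{3}

The Hessian of f at 0 is [[2, 0], [0, 0]] with rank 1, so corank 1. A Groebner basis of the Jacobian ideal J(f) in C{x,y} is {y^3, x}; counting standard monomials gives mu = 3. Corank 1: A-series; mu = 3 gives A_3.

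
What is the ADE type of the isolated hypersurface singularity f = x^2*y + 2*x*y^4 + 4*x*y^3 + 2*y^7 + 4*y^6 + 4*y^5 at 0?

D_8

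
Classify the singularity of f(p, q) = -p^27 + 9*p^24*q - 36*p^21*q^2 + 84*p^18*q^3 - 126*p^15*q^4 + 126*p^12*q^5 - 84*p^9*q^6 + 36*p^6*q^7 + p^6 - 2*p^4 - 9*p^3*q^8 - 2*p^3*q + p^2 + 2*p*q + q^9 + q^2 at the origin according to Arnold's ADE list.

A_8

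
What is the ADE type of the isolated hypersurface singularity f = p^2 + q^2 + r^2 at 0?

A_{1}

The Hessian of f at 0 has rank 3. Corank 0: nondegenerate Morse point, so A_1.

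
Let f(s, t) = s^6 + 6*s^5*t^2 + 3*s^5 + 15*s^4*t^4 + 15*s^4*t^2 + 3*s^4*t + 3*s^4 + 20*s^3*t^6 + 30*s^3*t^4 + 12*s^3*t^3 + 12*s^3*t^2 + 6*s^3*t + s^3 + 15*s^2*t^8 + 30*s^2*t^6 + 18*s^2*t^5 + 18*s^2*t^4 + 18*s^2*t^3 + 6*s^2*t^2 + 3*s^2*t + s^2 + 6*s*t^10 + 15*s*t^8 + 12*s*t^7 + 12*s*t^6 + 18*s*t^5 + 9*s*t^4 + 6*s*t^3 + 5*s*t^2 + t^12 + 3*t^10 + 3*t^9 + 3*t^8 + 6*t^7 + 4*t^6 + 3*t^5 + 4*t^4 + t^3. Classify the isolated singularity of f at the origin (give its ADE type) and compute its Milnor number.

Type A2, Milnor number mu = 2.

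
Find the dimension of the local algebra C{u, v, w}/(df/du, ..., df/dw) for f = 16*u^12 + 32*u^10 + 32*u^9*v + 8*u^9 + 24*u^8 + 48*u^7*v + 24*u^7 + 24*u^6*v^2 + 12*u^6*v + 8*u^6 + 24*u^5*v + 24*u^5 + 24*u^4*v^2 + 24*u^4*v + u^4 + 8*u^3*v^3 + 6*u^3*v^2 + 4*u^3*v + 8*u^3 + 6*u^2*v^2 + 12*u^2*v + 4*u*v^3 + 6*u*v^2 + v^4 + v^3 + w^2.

The Hessian of f at 0 has rank 1. Corank 2; j^3 = (2*u + v)^3 is a perfect cube, so E-series; the 4-jet and mu = 6 give E_6.

6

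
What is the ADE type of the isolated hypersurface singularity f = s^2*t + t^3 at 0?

The Hessian of f at 0 has rank 0. Corank 2; j^3 = t*(s^2 + t^2) splits into three distinct lines over C (the quadratic factor has nonzero discriminant), so D_4.

D_4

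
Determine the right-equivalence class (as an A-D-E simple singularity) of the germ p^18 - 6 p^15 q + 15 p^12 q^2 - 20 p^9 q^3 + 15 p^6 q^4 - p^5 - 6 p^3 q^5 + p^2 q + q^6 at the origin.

D_{7}

The Hessian of f at 0 is [[0, 0], [0, 0]] with rank 0, so corank 2. A Groebner basis of the Jacobian ideal J(f) in C{p,q} is {p^2/6 + q^5, p^3, p*q}; counting standard monomials gives mu = 7. Corank 2; j^3 = p^2*q has shape L^2 M (L != M), so D-series; mu = 7 gives D_7.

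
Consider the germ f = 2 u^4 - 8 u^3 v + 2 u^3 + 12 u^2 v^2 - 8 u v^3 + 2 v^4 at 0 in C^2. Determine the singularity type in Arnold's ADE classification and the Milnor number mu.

The Hessian of f at 0 has rank 0. Corank 2; j^3 = 2*u^3 is a perfect cube, so E-series; the 4-jet and mu = 6 give E_6.

Type E6, Milnor number mu = 6.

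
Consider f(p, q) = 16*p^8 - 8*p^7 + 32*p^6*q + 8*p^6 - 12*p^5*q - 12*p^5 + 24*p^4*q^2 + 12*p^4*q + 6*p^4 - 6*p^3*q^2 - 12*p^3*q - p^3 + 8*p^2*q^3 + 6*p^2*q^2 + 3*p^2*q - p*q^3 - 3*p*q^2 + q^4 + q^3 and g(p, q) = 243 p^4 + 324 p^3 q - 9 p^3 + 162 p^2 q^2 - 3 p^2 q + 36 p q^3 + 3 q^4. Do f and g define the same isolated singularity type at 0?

No.

The Hessian of f at 0 has rank 0. Corank 2; j^3 = -(p - q)^3 is a perfect cube, so E-series; the 4-jet and mu = 7 give E_7. The Hessian of g at 0 has rank 0. Corank 2; j^3 = -3*p^2*(3*p + q) has shape L^2 M (L != M), so D-series; mu = 5 gives D_5. f is E_7 but g is D_5, hence not right-equivalent.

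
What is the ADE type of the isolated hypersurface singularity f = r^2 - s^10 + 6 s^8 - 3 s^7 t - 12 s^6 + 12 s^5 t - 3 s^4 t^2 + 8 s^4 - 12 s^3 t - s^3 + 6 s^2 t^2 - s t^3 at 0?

E_7

The Hessian of f at 0 has rank 1. Corank 2; j^3 = -s^3 is a perfect cube, so E-series; the 4-jet and mu = 7 give E_7.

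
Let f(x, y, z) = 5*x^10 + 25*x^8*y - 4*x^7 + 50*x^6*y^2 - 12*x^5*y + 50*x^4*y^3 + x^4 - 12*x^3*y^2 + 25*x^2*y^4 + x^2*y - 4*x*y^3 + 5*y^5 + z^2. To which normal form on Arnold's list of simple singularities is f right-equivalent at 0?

D_6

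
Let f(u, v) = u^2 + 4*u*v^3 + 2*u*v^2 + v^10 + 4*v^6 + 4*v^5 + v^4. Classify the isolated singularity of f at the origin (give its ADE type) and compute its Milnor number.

Type A9, Milnor number mu = 9.

The Hessian of f at 0 has rank 1. Corank 1: A-series; mu = 9 gives A_9.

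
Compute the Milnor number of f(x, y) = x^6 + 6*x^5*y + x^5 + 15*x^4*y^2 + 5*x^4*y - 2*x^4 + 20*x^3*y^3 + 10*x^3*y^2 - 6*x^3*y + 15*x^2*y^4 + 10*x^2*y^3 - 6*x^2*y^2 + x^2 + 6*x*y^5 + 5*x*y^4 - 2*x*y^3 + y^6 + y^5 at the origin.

The Hessian of f at 0 has rank 1. Corank 1: A-series; mu = 4 gives A_4.

4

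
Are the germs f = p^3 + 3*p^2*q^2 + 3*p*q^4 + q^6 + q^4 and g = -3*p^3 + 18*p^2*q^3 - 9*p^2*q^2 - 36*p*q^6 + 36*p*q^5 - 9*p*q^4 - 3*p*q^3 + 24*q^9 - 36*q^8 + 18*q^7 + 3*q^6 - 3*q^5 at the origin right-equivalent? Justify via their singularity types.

No.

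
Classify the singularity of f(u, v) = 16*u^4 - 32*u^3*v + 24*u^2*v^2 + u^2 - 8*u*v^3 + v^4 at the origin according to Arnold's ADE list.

The Hessian of f at 0 has rank 1. Corank 1: A-series; mu = 3 gives A_3.

A_{3}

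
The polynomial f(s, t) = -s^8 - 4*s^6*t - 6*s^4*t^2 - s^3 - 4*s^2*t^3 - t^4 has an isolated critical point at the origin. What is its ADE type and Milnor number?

Type E_{6}, Milnor number mu = 6.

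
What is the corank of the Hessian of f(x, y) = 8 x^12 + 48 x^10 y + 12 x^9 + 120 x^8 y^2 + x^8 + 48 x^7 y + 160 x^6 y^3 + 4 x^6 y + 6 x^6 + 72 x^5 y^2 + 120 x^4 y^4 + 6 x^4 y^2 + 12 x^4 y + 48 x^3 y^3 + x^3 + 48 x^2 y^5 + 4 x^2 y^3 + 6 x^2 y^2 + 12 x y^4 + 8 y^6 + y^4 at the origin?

2

Hessian at 0 has rank 0.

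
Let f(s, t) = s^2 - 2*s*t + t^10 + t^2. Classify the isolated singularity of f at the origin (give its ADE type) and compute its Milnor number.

Type A9, Milnor number mu = 9.

The Hessian of f at 0 has rank 1. Corank 1: A-series; mu = 9 gives A_9.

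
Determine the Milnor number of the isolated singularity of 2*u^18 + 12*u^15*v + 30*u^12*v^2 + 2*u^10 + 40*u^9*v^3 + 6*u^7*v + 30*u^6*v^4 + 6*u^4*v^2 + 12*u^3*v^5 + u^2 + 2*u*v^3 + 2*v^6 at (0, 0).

5

The Hessian of f at 0 has rank 1. Corank 1: A-series; mu = 5 gives A_5.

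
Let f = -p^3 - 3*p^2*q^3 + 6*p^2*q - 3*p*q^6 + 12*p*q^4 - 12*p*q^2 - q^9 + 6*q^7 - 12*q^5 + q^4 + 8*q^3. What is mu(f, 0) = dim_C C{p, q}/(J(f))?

6

The Hessian of f at 0 has rank 0. Corank 2; j^3 = -(p - 2*q)^3 is a perfect cube, so E-series; the 4-jet and mu = 6 give E_6.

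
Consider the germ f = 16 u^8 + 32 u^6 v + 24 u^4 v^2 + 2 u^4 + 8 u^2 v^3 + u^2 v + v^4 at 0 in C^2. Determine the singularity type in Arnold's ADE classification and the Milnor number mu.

Type D_{5}, Milnor number mu = 5.

The Hessian of f at 0 is [[0, 0], [0, 0]] with rank 0, so corank 2. A Groebner basis of the Jacobian ideal J(f) in C{u,v} is {u^3, u^2/4 + v^3, u*v}; counting standard monomials gives mu = 5. Corank 2; j^3 = u^2*v has shape L^2 M (L != M), so D-series; mu = 5 gives D_5.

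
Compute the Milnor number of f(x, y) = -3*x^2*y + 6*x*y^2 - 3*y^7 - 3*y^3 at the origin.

8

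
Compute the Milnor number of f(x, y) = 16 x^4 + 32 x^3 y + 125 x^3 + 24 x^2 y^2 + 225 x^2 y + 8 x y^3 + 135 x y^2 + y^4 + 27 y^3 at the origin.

6

The Hessian of f at 0 has rank 0. Corank 2; j^3 = (5*x + 3*y)^3 is a perfect cube, so E-series; the 4-jet and mu = 6 give E_6.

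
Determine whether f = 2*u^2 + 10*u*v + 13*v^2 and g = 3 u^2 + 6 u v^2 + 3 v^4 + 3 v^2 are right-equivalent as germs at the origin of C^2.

Yes.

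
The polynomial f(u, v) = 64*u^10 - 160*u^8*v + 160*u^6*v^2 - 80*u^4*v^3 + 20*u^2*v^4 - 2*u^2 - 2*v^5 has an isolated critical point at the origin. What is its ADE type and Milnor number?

The Hessian of f at 0 has rank 1. Corank 1: A-series; mu = 4 gives A_4.

Type A_{4}, Milnor number mu = 4.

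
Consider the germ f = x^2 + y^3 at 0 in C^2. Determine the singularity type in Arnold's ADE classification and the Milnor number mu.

The Hessian of f at 0 has rank 1. Corank 1: A-series; mu = 2 gives A_2.

Type A2, Milnor number mu = 2.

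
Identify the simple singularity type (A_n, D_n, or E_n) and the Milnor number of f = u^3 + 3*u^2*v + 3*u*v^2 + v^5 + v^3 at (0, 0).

The Hessian of f at 0 has rank 0. Corank 2; j^3 = (u + v)^3 is a perfect cube, so E-series; the 5-jet and mu = 8 give E_8.

Type E8, Milnor number mu = 8.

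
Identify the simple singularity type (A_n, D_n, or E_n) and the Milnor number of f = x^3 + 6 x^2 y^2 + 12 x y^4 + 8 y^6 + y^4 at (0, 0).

Type E6, Milnor number mu = 6.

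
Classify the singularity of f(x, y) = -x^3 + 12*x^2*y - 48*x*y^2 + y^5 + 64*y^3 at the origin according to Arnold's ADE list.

The Hessian of f at 0 has rank 0. Corank 2; j^3 = -(x - 4*y)^3 is a perfect cube, so E-series; the 5-jet and mu = 8 give E_8.

E_{8}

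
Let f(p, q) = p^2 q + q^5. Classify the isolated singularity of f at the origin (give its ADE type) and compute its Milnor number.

The Hessian of f at 0 is [[0, 0], [0, 0]] with rank 0, so corank 2. A Groebner basis of the Jacobian ideal J(f) in C{p,q} is {p^2/5 + q^4, p^3, p*q}; counting standard monomials gives mu = 6. Corank 2; j^3 = p^2*q has shape L^2 M (L != M), so D-series; mu = 6 gives D_6.

Type D_6, Milnor number mu = 6.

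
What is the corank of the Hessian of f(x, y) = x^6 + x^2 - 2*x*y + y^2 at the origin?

1

Hessian at 0 has rank 1.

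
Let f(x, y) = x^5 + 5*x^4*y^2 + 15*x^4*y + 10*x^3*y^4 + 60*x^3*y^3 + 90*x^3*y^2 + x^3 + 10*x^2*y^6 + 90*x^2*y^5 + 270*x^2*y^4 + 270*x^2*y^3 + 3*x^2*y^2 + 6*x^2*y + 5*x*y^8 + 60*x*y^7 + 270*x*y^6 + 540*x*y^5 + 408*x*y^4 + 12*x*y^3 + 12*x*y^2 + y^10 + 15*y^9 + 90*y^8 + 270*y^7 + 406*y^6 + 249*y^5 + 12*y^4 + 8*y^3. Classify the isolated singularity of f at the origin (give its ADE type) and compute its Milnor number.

Type E_8, Milnor number mu = 8.

The Hessian of f at 0 has rank 0. Corank 2; j^3 = (x + 2*y)^3 is a perfect cube, so E-series; the 5-jet and mu = 8 give E_8.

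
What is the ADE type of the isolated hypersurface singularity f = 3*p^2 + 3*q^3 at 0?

A2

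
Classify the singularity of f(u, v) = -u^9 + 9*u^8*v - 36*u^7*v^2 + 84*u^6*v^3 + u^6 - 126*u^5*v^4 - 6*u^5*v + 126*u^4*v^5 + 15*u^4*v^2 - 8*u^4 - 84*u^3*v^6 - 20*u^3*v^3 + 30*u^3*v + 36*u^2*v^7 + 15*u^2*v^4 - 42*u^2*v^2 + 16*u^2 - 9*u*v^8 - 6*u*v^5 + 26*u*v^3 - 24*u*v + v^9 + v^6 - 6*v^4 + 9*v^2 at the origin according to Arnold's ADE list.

A_8

The Hessian of f at 0 is [[32, -24], [-24, 18]] with rank 1, so corank 1. A Groebner basis of the Jacobian ideal J(f) in C{u,v} is {2560*u^2 + u*v^3 - 3648*u*v + 1296*v^2, 3072*u^2 - 4352*u*v + v^4 + 1536*v^2, u^3 - 9*u*v^2/4 + 12*u + 21*v^3/16 - 9*v, u^2*v - 7*u*v^2/4 + 16*u/3 + 37*v^3/48 - 4*v}; counting standard monomials gives mu = 8. Corank 1: A-series; mu = 8 gives A_8.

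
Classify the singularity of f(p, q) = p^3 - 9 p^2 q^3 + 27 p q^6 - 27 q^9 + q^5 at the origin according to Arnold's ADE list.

E8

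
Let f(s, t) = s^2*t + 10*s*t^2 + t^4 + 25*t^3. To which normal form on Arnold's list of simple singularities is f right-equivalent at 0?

The Hessian of f at 0 has rank 0. Corank 2; j^3 = t*(s + 5*t)^2 has shape L^2 M (L != M), so D-series; mu = 5 gives D_5.

D5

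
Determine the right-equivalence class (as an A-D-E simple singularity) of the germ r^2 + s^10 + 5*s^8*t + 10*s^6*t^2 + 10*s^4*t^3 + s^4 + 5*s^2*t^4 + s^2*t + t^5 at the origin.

The Hessian of f at 0 has rank 1. Corank 2; j^3 = s^2*t has shape L^2 M (L != M), so D-series; mu = 6 gives D_6.

D_6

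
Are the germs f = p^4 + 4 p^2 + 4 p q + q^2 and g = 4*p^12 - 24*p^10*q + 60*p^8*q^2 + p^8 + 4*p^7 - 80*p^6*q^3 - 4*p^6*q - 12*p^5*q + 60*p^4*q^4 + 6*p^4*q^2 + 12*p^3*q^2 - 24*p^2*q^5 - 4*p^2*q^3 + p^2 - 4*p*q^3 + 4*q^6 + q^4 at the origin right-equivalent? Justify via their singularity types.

The Hessian of f at 0 is [[8, 4], [4, 2]] with rank 1, so corank 1. A Groebner basis of the Jacobian ideal J(f) in C{p,q} is {q^3, p + q/2}; counting standard monomials gives mu = 3. Corank 1: A-series; mu = 3 gives A_3. The Hessian of g at 0 is [[2, 0], [0, 0]] with rank 1, so corank 1. A Groebner basis of the Jacobian ideal J(g) in C{p,q} is {q^3, p}; counting standard monomials gives mu = 3. Corank 1: A-series; mu = 3 gives A_3. Both have type A_3, hence right-equivalent.

Yes.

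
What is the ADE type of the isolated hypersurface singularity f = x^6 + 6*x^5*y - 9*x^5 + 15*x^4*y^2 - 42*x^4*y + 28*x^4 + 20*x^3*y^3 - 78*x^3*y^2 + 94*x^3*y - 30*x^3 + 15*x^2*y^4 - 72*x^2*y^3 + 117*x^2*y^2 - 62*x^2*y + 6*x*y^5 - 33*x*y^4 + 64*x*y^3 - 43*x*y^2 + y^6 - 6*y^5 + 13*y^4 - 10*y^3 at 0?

The Hessian of f at 0 has rank 0. Corank 2; j^3 = -(3*x + 2*y)*(10*x^2 + 14*x*y + 5*y^2) splits into three distinct lines over C (the quadratic factor has nonzero discriminant), so D_4.

D_4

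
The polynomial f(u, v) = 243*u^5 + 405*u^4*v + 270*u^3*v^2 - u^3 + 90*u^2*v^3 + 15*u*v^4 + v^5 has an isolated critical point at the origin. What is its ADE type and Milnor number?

Type E_{8}, Milnor number mu = 8.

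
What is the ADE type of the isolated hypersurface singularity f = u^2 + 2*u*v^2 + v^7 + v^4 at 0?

A_{6}

The Hessian of f at 0 is [[2, 0], [0, 0]] with rank 1, so corank 1. A Groebner basis of the Jacobian ideal J(f) in C{u,v} is {u^3, u + v^2}; counting standard monomials gives mu = 6. Corank 1: A-series; mu = 6 gives A_6.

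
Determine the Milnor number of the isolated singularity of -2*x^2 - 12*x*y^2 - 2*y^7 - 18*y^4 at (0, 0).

6

The Hessian of f at 0 is [[-4, 0], [0, 0]] with rank 1, so corank 1. A Groebner basis of the Jacobian ideal J(f) in C{x,y} is {x^3, x/3 + y^2}; counting standard monomials gives mu = 6. Corank 1: A-series; mu = 6 gives A_6.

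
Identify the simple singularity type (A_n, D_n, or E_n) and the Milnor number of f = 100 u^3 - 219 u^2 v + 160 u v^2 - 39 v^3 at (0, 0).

The Hessian of f at 0 has rank 0. Corank 2; j^3 = (4*u - 3*v)*(25*u^2 - 36*u*v + 13*v^2) splits into three distinct lines over C (the quadratic factor has nonzero discriminant), so D_4.

Type D_4, Milnor number mu = 4.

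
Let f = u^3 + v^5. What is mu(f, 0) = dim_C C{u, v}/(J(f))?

8

The Hessian of f at 0 has rank 0. Corank 2; j^3 = u^3 is a perfect cube, so E-series; the 5-jet and mu = 8 give E_8.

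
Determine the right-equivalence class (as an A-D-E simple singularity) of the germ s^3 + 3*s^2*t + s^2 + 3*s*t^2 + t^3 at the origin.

A_{2}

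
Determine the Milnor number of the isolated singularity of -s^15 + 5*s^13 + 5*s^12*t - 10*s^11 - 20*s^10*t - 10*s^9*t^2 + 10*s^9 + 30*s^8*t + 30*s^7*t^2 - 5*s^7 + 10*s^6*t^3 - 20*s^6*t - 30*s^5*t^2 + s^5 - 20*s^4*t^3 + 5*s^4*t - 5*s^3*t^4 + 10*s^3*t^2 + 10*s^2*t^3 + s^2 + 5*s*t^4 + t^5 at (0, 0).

The Hessian of f at 0 is [[2, 0], [0, 0]] with rank 1, so corank 1. A Groebner basis of the Jacobian ideal J(f) in C{s,t} is {t^4, s}; counting standard monomials gives mu = 4. Corank 1: A-series; mu = 4 gives A_4.

4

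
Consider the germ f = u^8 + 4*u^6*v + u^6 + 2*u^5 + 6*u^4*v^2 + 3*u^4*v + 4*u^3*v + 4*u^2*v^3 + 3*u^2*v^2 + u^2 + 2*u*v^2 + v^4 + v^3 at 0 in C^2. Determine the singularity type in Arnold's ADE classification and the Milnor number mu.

Type A2, Milnor number mu = 2.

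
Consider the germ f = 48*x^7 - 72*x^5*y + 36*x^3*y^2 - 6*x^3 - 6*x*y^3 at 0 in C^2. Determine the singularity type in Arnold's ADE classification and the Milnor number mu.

Type E_{7}, Milnor number mu = 7.

The Hessian of f at 0 is [[0, 0], [0, 0]] with rank 0, so corank 2. A Groebner basis of the Jacobian ideal J(f) in C{x,y} is {x^3, x*y^2, 3*x^2 + y^3}; counting standard monomials gives mu = 7. Corank 2; j^3 = -6*x^3 is a perfect cube, so E-series; the 4-jet and mu = 7 give E_7.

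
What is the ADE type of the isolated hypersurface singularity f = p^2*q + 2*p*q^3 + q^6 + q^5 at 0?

D_{7}

The Hessian of f at 0 has rank 0. Corank 2; j^3 = p^2*q has shape L^2 M (L != M), so D-series; mu = 7 gives D_7.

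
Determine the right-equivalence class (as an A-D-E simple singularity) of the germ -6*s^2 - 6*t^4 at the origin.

The Hessian of f at 0 is [[-12, 0], [0, 0]] with rank 1, so corank 1. A Groebner basis of the Jacobian ideal J(f) in C{s,t} is {t^3, s}; counting standard monomials gives mu = 3. Corank 1: A-series; mu = 3 gives A_3.

A_3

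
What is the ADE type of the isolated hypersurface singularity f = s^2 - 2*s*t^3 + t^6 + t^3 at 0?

The Hessian of f at 0 is [[2, 0], [0, 0]] with rank 1, so corank 1. A Groebner basis of the Jacobian ideal J(f) in C{s,t} is {t^2, s}; counting standard monomials gives mu = 2. Corank 1: A-series; mu = 2 gives A_2.

A_{2}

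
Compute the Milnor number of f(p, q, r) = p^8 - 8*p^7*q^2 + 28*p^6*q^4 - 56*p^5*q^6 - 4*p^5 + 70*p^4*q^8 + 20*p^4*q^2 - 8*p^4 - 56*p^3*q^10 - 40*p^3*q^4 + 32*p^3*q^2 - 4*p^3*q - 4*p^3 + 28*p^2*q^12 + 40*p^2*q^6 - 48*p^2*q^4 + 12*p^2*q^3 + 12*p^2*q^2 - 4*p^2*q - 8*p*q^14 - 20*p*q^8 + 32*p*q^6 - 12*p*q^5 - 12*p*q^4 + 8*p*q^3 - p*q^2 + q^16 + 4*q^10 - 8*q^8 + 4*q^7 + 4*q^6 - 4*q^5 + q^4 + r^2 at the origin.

9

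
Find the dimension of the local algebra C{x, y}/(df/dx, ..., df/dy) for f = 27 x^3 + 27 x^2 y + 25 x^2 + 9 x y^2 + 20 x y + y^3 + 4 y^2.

2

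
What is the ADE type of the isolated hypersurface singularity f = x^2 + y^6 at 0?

The Hessian of f at 0 is [[2, 0], [0, 0]] with rank 1, so corank 1. A Groebner basis of the Jacobian ideal J(f) in C{x,y} is {y^5, x}; counting standard monomials gives mu = 5. Corank 1: A-series; mu = 5 gives A_5.

A5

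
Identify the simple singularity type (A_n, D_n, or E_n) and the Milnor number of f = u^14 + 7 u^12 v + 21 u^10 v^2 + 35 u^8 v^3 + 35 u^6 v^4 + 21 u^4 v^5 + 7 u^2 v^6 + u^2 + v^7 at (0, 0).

Type A_{6}, Milnor number mu = 6.

The Hessian of f at 0 has rank 1. Corank 1: A-series; mu = 6 gives A_6.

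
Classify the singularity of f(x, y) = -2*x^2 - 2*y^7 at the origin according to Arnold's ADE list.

A_{6}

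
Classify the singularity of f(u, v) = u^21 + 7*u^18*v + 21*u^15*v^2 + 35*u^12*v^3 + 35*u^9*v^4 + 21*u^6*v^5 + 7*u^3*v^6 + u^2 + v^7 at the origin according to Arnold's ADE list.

The Hessian of f at 0 is [[2, 0], [0, 0]] with rank 1, so corank 1. A Groebner basis of the Jacobian ideal J(f) in C{u,v} is {v^6, u}; counting standard monomials gives mu = 6. Corank 1: A-series; mu = 6 gives A_6.

A_{6}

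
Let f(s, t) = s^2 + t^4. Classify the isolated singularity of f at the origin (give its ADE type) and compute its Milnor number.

The Hessian of f at 0 is [[2, 0], [0, 0]] with rank 1, so corank 1. A Groebner basis of the Jacobian ideal J(f) in C{s,t} is {t^3, s}; counting standard monomials gives mu = 3. Corank 1: A-series; mu = 3 gives A_3.

Type A_3, Milnor number mu = 3.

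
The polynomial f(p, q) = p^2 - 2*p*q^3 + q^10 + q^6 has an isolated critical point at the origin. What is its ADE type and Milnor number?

The Hessian of f at 0 has rank 1. Corank 1: A-series; mu = 9 gives A_9.

Type A_9, Milnor number mu = 9.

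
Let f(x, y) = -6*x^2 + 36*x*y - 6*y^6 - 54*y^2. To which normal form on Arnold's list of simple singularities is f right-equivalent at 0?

A_5

The Hessian of f at 0 has rank 1. Corank 1: A-series; mu = 5 gives A_5.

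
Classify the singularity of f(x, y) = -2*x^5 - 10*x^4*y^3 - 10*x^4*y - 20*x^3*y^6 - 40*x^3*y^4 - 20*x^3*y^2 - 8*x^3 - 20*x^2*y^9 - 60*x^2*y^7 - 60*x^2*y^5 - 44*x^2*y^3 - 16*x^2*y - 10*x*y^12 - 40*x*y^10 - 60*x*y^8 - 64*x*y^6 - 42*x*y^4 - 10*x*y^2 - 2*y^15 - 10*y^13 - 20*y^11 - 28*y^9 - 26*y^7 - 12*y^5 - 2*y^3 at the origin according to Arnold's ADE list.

D_6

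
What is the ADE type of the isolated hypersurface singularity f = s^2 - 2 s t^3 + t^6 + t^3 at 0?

A2

The Hessian of f at 0 has rank 1. Corank 1: A-series; mu = 2 gives A_2.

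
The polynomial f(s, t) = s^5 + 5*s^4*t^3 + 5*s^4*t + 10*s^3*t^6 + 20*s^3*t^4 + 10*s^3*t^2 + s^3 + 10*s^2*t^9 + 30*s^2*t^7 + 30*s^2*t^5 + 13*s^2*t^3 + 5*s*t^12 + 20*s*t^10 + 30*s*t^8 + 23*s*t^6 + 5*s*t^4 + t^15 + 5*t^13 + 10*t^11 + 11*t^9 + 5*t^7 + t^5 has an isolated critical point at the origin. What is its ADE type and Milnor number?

Type E_{8}, Milnor number mu = 8.

The Hessian of f at 0 is [[0, 0], [0, 0]] with rank 0, so corank 2. A Groebner basis of the Jacobian ideal J(f) in C{s,t} is {s^2/2 + s*t^3, -2*s^2 + t^4, s^3, s^2*t}; counting standard monomials gives mu = 8. Corank 2; j^3 = s^3 is a perfect cube, so E-series; the 5-jet and mu = 8 give E_8.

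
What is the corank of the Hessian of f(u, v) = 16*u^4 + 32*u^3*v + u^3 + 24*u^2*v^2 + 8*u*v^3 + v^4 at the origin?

2

Hessian at 0 has rank 0.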